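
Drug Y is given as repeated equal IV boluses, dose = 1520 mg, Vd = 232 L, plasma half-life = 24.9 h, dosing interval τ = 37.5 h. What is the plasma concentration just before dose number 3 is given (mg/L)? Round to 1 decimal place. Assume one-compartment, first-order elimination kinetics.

3.1 mg/L

C₀ per dose = Dose / Vd = 1520 / 232 = 6.552 mg/L
k = ln2 / t½ = 0.693147 / 24.9 = 0.02784 h⁻¹
Fraction remaining after one interval: r = e^(−kτ) = e^(−0.02784 × 37.5) = 0.3520
Before dose 3, 2 doses have been given (aged 1τ, 2τ).
C_trough = C₀ × (r + r²) = 6.552 × (0.3520 + 0.1239) = 3.118 mg/L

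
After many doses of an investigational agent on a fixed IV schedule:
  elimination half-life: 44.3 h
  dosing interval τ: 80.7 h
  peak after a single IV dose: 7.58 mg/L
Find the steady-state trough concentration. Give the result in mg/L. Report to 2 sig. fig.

3.0 mg/L

k = ln2 / t½ = 0.693147 / 44.3 = 0.01565 h⁻¹
e^(−kτ) = e^(−0.01565 × 80.7) = 0.2828
Accumulation ratio R = 1 / (1 − e^(−kτ)) = 1 / (1 − 0.2828) = 1.394
Steady-state trough = C₀ × R × e^(−kτ) = 7.58 × 1.394 × 0.2828 = 2.988 mg/L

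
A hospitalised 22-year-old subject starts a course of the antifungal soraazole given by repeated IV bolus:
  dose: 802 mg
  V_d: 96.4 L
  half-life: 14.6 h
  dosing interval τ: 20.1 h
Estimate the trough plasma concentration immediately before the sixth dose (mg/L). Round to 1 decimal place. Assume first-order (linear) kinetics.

C₀ per dose = Dose / Vd = 802 / 96.4 = 8.320 mg/L
k = ln2 / t½ = 0.693147 / 14.6 = 0.04748 h⁻¹
Fraction remaining after one interval: r = e^(−kτ) = e^(−0.04748 × 20.1) = 0.3851
Before dose 6, 5 doses have been given (aged 1τ, 2τ, 3τ, 4τ, 5τ).
C_trough = C₀ × (r + r² + … + r^5) = C₀ × r(1−r^5)/(1−r)
        = 8.320 × 0.3851 × (1 − 0.008470) / (1 − 0.3851) = 5.167 mg/L

5.2 mg/L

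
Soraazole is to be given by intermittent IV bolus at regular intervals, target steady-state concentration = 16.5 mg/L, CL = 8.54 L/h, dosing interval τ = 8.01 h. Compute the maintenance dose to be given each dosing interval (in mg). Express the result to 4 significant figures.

1129 mg

At steady state, Dose/τ = Css × CL.
Dose = Css × CL × τ = 16.5 × 8.540 × 8.01 = 1129 mg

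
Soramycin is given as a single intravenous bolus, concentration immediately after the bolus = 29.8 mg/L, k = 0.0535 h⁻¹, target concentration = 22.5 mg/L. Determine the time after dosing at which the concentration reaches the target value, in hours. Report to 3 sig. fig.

t = ln(C₀ / C) / k = ln(29.80 / 22.5) / 0.05350
  = ln(1.324) / 0.05350 = 0.2807 / 0.05350 = 5.247 h

5.25 h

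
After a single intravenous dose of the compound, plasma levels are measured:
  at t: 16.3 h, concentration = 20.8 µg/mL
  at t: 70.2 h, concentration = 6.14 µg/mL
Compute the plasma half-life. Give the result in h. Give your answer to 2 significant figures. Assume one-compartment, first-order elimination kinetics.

k = ln(C₁/C₂) / (t₂ − t₁) = ln(20.8/6.14) / (70.2 − 16.3)
  = 1.220 / 53.90 = 0.02263 h⁻¹
t½ = ln2 / k = 0.693147 / 0.02263 = 30.63 h

31 h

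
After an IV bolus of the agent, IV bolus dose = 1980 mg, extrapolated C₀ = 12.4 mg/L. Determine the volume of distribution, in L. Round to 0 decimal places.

160 L

Vd = Dose / C₀ = 1980 / 12.4 = 159.7 L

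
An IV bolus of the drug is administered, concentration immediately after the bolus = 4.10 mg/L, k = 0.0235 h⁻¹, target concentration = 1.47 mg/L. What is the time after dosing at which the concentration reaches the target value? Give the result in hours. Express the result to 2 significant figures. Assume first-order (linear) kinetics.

t = ln(C₀ / C) / k = ln(4.100 / 1.47) / 0.02350
  = ln(2.789) / 0.02350 = 1.026 / 0.02350 = 43.66 h

44 h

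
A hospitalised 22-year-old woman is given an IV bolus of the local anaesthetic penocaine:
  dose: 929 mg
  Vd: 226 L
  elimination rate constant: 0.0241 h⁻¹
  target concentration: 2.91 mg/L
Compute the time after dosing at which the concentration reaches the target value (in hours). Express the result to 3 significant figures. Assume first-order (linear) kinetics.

14.3 h

C₀ = Dose / Vd = 929.0 / 226 = 4.111 mg/L
t = ln(C₀ / C) / k = ln(4.111 / 2.91) / 0.02410
  = ln(1.413) / 0.02410 = 0.3457 / 0.02410 = 14.34 h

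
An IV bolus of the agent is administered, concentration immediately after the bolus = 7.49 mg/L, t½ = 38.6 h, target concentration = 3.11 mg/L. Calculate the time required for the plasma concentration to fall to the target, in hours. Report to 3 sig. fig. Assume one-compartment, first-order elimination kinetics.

48.9 h

k = ln2 / t½ = 0.693147 / 38.6 = 0.01796 h⁻¹
t = ln(C₀ / C) / k = ln(7.490 / 3.11) / 0.01796
  = ln(2.408) / 0.01796 = 0.8788 / 0.01796 = 48.93 h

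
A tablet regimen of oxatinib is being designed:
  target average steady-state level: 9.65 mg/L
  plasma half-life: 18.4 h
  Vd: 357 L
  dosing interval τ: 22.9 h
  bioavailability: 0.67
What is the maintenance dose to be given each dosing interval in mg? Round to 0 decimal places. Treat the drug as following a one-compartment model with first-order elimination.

4436 mg

k = ln2 / t½ = 0.693147 / 18.4 = 0.03767 h⁻¹
CL = k × Vd = 0.03767 × 357 = 13.45 L/h
At steady state, F × (Dose/τ) = Css × CL.
Dose = Css × CL × τ / F = 9.65 × 13.45 × 22.9 / 0.67 = 4436 mg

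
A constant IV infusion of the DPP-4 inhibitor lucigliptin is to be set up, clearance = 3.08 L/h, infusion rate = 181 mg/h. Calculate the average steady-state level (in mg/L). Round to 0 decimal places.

59 mg/L

At steady state Css = R₀ / CL = 181 / 3.080 = 58.77 mg/L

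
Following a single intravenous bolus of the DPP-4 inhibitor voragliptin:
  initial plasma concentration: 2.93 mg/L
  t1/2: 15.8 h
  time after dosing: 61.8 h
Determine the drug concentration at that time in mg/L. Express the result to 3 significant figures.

0.195 mg/L

k = ln2 / t½ = 0.693147 / 15.8 = 0.04387 h⁻¹
C = C₀ · e^(−k·t) = 2.930 × e^(−0.04387 × 61.8)
  = 2.930 × 0.06646 = 0.1947 mg/L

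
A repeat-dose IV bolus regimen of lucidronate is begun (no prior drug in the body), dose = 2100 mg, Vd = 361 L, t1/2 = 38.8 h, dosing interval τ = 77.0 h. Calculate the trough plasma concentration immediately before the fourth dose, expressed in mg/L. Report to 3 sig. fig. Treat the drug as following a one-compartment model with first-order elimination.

C₀ per dose = Dose / Vd = 2100 / 361 = 5.817 mg/L
k = ln2 / t½ = 0.693147 / 38.8 = 0.01786 h⁻¹
Fraction remaining after one interval: r = e^(−kτ) = e^(−0.01786 × 77.0) = 0.2528
Before dose 4, 3 doses have been given (aged 1τ, 2τ, 3τ).
C_trough = C₀ × (r + r² + … + r^3) = C₀ × r(1−r^3)/(1−r)
        = 5.817 × 0.2528 × (1 − 0.01616) / (1 − 0.2528) = 1.936 mg/L

1.94 mg/L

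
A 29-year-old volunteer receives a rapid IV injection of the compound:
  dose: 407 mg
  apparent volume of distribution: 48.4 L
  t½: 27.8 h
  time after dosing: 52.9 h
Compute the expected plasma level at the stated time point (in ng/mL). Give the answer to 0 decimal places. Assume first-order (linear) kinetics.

2249 ng/mL

C₀ = Dose / Vd = 407.0 / 48.4 = 8.409 mg/L
k = ln2 / t½ = 0.693147 / 27.8 = 0.02493 h⁻¹
C = C₀ · e^(−k·t) = 8.409 × e^(−0.02493 × 52.9)
  = 8.409 × 0.2675 = 2.249 mg/L
Convert: 2.249 mg/L × 1000 = 2249 ng/mL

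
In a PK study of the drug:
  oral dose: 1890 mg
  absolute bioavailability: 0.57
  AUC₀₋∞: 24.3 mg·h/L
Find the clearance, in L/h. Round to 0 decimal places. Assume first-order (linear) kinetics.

CL = F·Dose / AUC = 0.57 × 1890 / 24.3 = 44.33 L/h

44 L/h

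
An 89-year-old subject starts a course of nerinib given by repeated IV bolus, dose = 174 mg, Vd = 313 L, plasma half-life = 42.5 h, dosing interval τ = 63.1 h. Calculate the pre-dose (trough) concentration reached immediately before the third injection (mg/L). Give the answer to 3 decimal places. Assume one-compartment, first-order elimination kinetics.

C₀ per dose = Dose / Vd = 174 / 313 = 0.5559 mg/L
k = ln2 / t½ = 0.693147 / 42.5 = 0.01631 h⁻¹
Fraction remaining after one interval: r = e^(−kτ) = e^(−0.01631 × 63.1) = 0.3573
Before dose 3, 2 doses have been given (aged 1τ, 2τ).
C_trough = C₀ × (r + r²) = 0.5559 × (0.3573 + 0.1277) = 0.2696 mg/L

0.270 mg/L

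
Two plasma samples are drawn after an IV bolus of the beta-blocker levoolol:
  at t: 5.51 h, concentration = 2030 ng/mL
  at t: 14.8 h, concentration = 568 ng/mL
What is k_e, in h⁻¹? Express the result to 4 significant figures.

k = ln(C₁/C₂) / (t₂ − t₁) = ln(2030/568) / (14.8 − 5.51)
  = 1.274 / 9.290 = 0.1371 h⁻¹

0.1371 h⁻¹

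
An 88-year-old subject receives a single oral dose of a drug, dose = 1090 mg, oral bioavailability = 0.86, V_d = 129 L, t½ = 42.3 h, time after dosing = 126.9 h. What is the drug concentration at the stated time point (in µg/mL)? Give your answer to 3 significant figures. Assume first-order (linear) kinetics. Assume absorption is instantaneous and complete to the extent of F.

0.908 µg/mL

Amount reaching circulation = F × Dose = 0.86 × 1090 = 937.4 mg
C₀ = F·Dose / Vd = 937.4 / 129 = 7.267 mg/L
k = ln2 / t½ = 0.693147 / 42.3 = 0.01639 h⁻¹
t / t½ = 126.9 / 42.3 = 3 half-lives
C = C₀ × (1/2)^3 = 7.267 × 0.1250 = 0.9084 mg/L
(0.9084 mg/L = 0.9084 µg/mL)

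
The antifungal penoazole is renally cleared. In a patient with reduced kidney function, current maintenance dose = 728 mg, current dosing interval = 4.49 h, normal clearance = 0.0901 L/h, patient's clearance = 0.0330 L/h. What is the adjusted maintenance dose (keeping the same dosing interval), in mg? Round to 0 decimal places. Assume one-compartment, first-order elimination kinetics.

To keep the same average steady-state level, dosing rate must scale with clearance.
CL ratio = 0.0330 / 0.0901 = 0.3663
New dose (same interval) = 728 × 0.3663 = 266.7 mg

267 mg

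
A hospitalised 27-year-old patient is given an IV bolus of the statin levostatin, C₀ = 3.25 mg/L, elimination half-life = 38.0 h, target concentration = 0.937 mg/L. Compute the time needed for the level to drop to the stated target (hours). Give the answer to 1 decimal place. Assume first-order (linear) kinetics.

68.2 h

k = ln2 / t½ = 0.693147 / 38.0 = 0.01824 h⁻¹
t = ln(C₀ / C) / k = ln(3.250 / 0.937) / 0.01824
  = ln(3.469) / 0.01824 = 1.244 / 0.01824 = 68.20 h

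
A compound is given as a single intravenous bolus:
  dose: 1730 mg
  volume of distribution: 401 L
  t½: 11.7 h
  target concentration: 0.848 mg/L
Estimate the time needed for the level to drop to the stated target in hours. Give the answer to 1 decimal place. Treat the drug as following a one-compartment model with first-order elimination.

27.5 h

C₀ = Dose / Vd = 1730 / 401 = 4.314 mg/L
k = ln2 / t½ = 0.693147 / 11.7 = 0.05924 h⁻¹
t = ln(C₀ / C) / k = ln(4.314 / 0.848) / 0.05924
  = ln(5.087) / 0.05924 = 1.627 / 0.05924 = 27.46 h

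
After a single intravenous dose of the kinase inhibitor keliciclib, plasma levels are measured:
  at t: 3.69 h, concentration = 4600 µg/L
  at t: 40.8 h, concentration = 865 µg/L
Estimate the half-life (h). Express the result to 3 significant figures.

k = ln(C₁/C₂) / (t₂ − t₁) = ln(4600/865) / (40.8 − 3.69)
  = 1.671 / 37.11 = 0.04503 h⁻¹
t½ = ln2 / k = 0.693147 / 0.04503 = 15.39 h

15.4 h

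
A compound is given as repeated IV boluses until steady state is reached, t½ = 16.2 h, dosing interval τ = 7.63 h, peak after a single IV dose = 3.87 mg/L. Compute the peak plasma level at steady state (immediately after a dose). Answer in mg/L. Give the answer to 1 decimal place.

13.9 mg/L

k = ln2 / t½ = 0.693147 / 16.2 = 0.04279 h⁻¹
e^(−kτ) = e^(−0.04279 × 7.63) = 0.7215
Accumulation ratio R = 1 / (1 − e^(−kτ)) = 1 / (1 − 0.7215) = 3.591
Steady-state peak = C₀ × R = 3.87 × 3.591 = 13.90 mg/L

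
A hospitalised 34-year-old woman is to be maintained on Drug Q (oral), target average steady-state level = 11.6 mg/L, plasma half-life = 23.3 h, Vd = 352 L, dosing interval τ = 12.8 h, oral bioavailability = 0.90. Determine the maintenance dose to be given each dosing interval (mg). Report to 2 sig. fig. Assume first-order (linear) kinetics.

k = ln2 / t½ = 0.693147 / 23.3 = 0.02975 h⁻¹
CL = k × Vd = 0.02975 × 352 = 10.47 L/h
At steady state, F × (Dose/τ) = Css × CL.
Dose = Css × CL × τ / F = 11.6 × 10.47 × 12.8 / 0.90 = 1727 mg

1700 mg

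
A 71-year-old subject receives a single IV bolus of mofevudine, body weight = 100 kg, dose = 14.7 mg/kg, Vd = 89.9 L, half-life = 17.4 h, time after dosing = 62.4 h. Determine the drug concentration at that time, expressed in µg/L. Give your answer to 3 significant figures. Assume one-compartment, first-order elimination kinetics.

Total dose = 14.7 × 100 = 1470 mg
C₀ = Dose / Vd = 1470 / 89.9 = 16.35 mg/L
k = ln2 / t½ = 0.693147 / 17.4 = 0.03984 h⁻¹
C = C₀ · e^(−k·t) = 16.35 × e^(−0.03984 × 62.4)
  = 16.35 × 0.08324 = 1.361 mg/L
Convert: 1.361 mg/L × 1000 = 1361 µg/L

1360 µg/L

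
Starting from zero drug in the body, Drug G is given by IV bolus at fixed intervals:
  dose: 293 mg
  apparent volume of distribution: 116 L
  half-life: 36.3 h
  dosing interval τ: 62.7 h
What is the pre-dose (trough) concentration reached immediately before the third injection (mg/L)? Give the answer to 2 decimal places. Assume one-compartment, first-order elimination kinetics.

C₀ per dose = Dose / Vd = 293 / 116 = 2.526 mg/L
k = ln2 / t½ = 0.693147 / 36.3 = 0.01909 h⁻¹
Fraction remaining after one interval: r = e^(−kτ) = e^(−0.01909 × 62.7) = 0.3021
Before dose 3, 2 doses have been given (aged 1τ, 2τ).
C_trough = C₀ × (r + r²) = 2.526 × (0.3021 + 0.09126) = 0.9936 mg/L

0.99 mg/L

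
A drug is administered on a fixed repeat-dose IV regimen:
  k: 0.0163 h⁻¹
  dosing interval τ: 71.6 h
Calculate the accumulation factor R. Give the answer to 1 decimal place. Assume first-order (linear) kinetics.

1.5

e^(−kτ) = e^(−0.01630 × 71.6) = 0.3113
Accumulation ratio R = 1 / (1 − e^(−kτ)) = 1 / (1 − 0.3113) = 1.452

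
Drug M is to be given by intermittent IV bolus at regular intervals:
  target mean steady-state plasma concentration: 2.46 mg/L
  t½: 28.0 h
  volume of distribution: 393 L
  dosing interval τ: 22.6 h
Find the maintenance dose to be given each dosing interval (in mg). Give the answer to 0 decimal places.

k = ln2 / t½ = 0.693147 / 28.0 = 0.02476 h⁻¹
CL = k × Vd = 0.02476 × 393 = 9.731 L/h
At steady state, Dose/τ = Css × CL.
Dose = Css × CL × τ = 2.46 × 9.731 × 22.6 = 541.0 mg

541 mg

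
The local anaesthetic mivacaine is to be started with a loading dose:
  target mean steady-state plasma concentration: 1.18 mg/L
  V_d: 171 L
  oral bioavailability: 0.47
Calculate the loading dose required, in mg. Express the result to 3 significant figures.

429 mg

LD = Css × Vd / F = 1.18 × 171 / 0.47 = 429.3 mg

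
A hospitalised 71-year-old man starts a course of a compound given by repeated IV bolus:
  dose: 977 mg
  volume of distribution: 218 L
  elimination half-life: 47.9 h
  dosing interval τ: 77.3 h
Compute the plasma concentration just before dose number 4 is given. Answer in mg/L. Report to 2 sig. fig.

C₀ per dose = Dose / Vd = 977 / 218 = 4.482 mg/L
k = ln2 / t½ = 0.693147 / 47.9 = 0.01447 h⁻¹
Fraction remaining after one interval: r = e^(−kτ) = e^(−0.01447 × 77.3) = 0.3268
Before dose 4, 3 doses have been given (aged 1τ, 2τ, 3τ).
C_trough = C₀ × (r + r² + … + r^3) = C₀ × r(1−r^3)/(1−r)
        = 4.482 × 0.3268 × (1 − 0.03490) / (1 − 0.3268) = 2.100 mg/L

2.1 mg/L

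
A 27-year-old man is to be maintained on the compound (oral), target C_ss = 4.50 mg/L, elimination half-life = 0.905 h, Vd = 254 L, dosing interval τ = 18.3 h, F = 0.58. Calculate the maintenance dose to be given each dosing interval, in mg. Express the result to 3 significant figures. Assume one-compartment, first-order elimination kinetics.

27600 mg

k = ln2 / t½ = 0.693147 / 0.905 = 0.7659 h⁻¹
CL = k × Vd = 0.7659 × 254 = 194.5 L/h
At steady state, F × (Dose/τ) = Css × CL.
Dose = Css × CL × τ / F = 4.50 × 194.5 × 18.3 / 0.58 = 27620 mg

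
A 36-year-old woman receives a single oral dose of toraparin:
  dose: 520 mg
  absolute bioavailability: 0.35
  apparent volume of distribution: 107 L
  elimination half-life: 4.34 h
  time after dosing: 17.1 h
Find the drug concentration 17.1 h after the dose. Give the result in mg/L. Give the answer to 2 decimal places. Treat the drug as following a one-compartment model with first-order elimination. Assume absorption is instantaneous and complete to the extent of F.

0.11 mg/L

Amount reaching circulation = F × Dose = 0.35 × 520.0 = 182.0 mg
C₀ = F·Dose / Vd = 182.0 / 107 = 1.701 mg/L
k = ln2 / t½ = 0.693147 / 4.34 = 0.1597 h⁻¹
C = C₀ · e^(−k·t) = 1.701 × e^(−0.1597 × 17.1)
  = 1.701 × 0.06516 = 0.1108 mg/L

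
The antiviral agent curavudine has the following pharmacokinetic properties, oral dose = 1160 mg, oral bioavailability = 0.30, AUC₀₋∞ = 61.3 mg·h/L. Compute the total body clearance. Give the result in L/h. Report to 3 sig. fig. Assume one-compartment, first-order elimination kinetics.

5.68 L/h

CL = F·Dose / AUC = 0.30 × 1160 / 61.3 = 5.677 L/h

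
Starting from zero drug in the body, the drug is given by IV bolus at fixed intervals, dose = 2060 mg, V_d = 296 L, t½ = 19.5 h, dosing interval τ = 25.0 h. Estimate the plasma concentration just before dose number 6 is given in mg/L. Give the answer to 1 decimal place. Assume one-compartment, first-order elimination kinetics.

C₀ per dose = Dose / Vd = 2060 / 296 = 6.959 mg/L
k = ln2 / t½ = 0.693147 / 19.5 = 0.03555 h⁻¹
Fraction remaining after one interval: r = e^(−kτ) = e^(−0.03555 × 25.0) = 0.4112
Before dose 6, 5 doses have been given (aged 1τ, 2τ, 3τ, 4τ, 5τ).
C_trough = C₀ × (r + r² + … + r^5) = C₀ × r(1−r^5)/(1−r)
        = 6.959 × 0.4112 × (1 − 0.01176) / (1 − 0.4112) = 4.803 mg/L

4.8 mg/L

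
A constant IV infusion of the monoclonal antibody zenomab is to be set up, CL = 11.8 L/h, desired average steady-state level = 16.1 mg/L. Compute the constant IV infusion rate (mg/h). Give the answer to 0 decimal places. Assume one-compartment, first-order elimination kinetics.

190 mg/h

At steady state, infusion rate R₀ = Css × CL = 16.1 × 11.80 = 190.0 mg/h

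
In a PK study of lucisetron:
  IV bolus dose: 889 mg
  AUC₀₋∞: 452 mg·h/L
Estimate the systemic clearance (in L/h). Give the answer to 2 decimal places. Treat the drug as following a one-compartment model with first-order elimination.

1.97 L/h

CL = Dose / AUC = 889 / 452 = 1.967 L/h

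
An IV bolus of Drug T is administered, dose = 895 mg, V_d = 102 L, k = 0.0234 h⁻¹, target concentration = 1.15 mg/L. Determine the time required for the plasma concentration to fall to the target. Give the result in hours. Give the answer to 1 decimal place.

86.8 h

C₀ = Dose / Vd = 895.0 / 102 = 8.775 mg/L
t = ln(C₀ / C) / k = ln(8.775 / 1.15) / 0.02340
  = ln(7.630) / 0.02340 = 2.032 / 0.02340 = 86.84 h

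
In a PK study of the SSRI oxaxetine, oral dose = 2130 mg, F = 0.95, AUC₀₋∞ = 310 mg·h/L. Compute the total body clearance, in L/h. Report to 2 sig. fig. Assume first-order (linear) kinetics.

6.5 L/h

CL = F·Dose / AUC = 0.95 × 2130 / 310 = 6.527 L/h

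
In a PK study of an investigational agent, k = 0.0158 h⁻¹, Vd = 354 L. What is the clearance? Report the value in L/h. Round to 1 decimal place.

5.6 L/h

CL = k × Vd = 0.0158 × 354 = 5.593 L/h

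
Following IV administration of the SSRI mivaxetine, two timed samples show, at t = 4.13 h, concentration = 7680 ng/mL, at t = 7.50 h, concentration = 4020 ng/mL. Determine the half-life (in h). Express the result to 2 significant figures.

k = ln(C₁/C₂) / (t₂ − t₁) = ln(7680/4020) / (7.50 − 4.13)
  = 0.6473 / 3.370 = 0.1921 h⁻¹
t½ = ln2 / k = 0.693147 / 0.1921 = 3.608 h

3.6 h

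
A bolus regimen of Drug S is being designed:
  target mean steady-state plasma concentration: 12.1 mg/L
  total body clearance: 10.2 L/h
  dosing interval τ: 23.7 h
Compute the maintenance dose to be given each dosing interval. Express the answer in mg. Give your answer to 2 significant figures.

2900 mg

At steady state, Dose/τ = Css × CL.
Dose = Css × CL × τ = 12.1 × 10.20 × 23.7 = 2925 mg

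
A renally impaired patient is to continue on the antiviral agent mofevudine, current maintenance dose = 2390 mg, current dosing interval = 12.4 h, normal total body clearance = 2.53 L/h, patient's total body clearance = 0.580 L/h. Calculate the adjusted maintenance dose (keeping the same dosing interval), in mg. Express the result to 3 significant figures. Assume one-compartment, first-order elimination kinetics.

To keep the same average steady-state level, dosing rate must scale with clearance.
CL ratio = 0.580 / 2.53 = 0.2292
New dose (same interval) = 2390 × 0.2292 = 547.8 mg

548 mg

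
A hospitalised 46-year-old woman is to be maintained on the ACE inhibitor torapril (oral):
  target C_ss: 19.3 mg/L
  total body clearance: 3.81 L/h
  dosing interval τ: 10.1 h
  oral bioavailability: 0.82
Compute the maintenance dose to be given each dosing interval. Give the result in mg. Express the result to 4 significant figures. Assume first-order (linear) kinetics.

905.7 mg

At steady state, F × (Dose/τ) = Css × CL.
Dose = Css × CL × τ / F = 19.3 × 3.810 × 10.1 / 0.82 = 905.7 mg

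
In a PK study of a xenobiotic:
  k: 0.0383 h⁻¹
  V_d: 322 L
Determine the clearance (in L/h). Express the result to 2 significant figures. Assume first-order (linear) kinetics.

12 L/h

CL = k × Vd = 0.0383 × 322 = 12.33 L/h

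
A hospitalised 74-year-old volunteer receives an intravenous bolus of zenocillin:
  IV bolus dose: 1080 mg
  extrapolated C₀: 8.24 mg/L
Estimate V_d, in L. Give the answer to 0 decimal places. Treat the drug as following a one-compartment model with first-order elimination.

131 L

Vd = Dose / C₀ = 1080 / 8.24 = 131.1 L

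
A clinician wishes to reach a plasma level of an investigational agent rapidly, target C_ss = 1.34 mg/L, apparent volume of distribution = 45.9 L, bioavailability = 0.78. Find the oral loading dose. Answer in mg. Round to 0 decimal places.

LD = Css × Vd / F = 1.34 × 45.9 / 0.78 = 78.85 mg

79 mg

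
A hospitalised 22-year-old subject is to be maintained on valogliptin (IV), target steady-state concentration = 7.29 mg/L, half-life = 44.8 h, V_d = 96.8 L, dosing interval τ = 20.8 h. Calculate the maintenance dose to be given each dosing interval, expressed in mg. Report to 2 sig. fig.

k = ln2 / t½ = 0.693147 / 44.8 = 0.01547 h⁻¹
CL = k × Vd = 0.01547 × 96.8 = 1.497 L/h
At steady state, Dose/τ = Css × CL.
Dose = Css × CL × τ = 7.29 × 1.497 × 20.8 = 227.0 mg

230 mg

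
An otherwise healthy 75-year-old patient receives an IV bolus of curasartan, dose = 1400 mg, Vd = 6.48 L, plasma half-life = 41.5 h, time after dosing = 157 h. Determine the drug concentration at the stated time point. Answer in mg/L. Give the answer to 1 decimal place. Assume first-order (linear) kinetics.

15.7 mg/L

C₀ = Dose / Vd = 1400 / 6.48 = 216.0 mg/L
k = ln2 / t½ = 0.693147 / 41.5 = 0.01670 h⁻¹
C = C₀ · e^(−k·t) = 216.0 × e^(−0.01670 × 157)
  = 216.0 × 0.07266 = 15.69 mg/L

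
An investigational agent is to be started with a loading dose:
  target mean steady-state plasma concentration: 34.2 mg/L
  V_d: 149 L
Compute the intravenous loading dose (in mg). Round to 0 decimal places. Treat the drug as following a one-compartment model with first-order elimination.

5096 mg

LD = Css × Vd = 34.2 × 149 = 5096 mg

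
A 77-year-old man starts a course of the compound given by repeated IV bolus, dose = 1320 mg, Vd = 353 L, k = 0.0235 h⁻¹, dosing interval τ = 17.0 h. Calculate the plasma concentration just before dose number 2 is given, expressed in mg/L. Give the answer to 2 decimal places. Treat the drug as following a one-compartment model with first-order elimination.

2.51 mg/L

C₀ per dose = Dose / Vd = 1320 / 353 = 3.739 mg/L
Fraction remaining after one interval: r = e^(−kτ) = e^(−0.02350 × 17.0) = 0.6707
Before dose 2, 1 dose has been given (aged 1τ).
C_trough = C₀ × r = 3.739 × 0.6707 = 2.508 mg/L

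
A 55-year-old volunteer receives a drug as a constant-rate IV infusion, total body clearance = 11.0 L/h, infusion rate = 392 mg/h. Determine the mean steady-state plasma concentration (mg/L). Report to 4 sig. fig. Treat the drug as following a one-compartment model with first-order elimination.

At steady state Css = R₀ / CL = 392 / 11.00 = 35.64 mg/L

35.64 mg/L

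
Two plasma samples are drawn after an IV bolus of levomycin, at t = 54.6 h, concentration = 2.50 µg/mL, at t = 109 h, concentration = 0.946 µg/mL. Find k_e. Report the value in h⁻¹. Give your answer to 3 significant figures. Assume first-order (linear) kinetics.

0.0179 h⁻¹

k = ln(C₁/C₂) / (t₂ − t₁) = ln(2.50/0.946) / (109 − 54.6)
  = 0.9718 / 54.40 = 0.01786 h⁻¹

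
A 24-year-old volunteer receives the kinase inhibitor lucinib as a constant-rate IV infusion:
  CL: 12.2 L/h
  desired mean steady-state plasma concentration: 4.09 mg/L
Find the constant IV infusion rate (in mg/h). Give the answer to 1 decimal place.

At steady state, infusion rate R₀ = Css × CL = 4.09 × 12.20 = 49.90 mg/h

49.9 mg/h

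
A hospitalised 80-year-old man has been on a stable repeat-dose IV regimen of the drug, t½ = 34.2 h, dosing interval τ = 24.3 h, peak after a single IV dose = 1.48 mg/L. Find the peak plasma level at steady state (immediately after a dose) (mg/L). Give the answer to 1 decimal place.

3.8 mg/L

k = ln2 / t½ = 0.693147 / 34.2 = 0.02027 h⁻¹
e^(−kτ) = e^(−0.02027 × 24.3) = 0.6111
Accumulation ratio R = 1 / (1 − e^(−kτ)) = 1 / (1 − 0.6111) = 2.571
Steady-state peak = C₀ × R = 1.48 × 2.571 = 3.805 mg/L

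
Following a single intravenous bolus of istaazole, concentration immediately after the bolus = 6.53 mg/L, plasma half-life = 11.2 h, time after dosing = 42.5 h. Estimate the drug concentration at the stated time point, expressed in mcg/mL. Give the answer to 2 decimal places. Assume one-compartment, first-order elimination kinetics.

0.47 mcg/mL

k = ln2 / t½ = 0.693147 / 11.2 = 0.06189 h⁻¹
C = C₀ · e^(−k·t) = 6.530 × e^(−0.06189 × 42.5)
  = 6.530 × 0.07206 = 0.4706 mg/L
(0.4706 mg/L = 0.4706 mcg/mL)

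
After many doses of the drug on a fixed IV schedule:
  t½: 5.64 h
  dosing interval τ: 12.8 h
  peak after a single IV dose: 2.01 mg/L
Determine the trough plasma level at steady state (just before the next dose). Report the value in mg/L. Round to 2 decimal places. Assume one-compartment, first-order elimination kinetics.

k = ln2 / t½ = 0.693147 / 5.64 = 0.1229 h⁻¹
e^(−kτ) = e^(−0.1229 × 12.8) = 0.2074
Accumulation ratio R = 1 / (1 − e^(−kτ)) = 1 / (1 − 0.2074) = 1.262
Steady-state trough = C₀ × R × e^(−kτ) = 2.01 × 1.262 × 0.2074 = 0.5261 mg/L

0.53 mg/L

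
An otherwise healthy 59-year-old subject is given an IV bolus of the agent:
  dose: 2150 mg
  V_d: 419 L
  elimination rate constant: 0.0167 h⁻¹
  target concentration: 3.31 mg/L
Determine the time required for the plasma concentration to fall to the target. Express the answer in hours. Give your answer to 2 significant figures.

C₀ = Dose / Vd = 2150 / 419 = 5.131 mg/L
t = ln(C₀ / C) / k = ln(5.131 / 3.31) / 0.01670
  = ln(1.550) / 0.01670 = 0.4383 / 0.01670 = 26.25 h

26 h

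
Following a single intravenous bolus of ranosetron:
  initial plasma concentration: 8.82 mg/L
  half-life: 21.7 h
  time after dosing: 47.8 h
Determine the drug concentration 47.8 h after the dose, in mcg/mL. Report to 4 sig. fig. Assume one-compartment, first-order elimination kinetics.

1.916 mcg/mL

k = ln2 / t½ = 0.693147 / 21.7 = 0.03194 h⁻¹
C = C₀ · e^(−k·t) = 8.820 × e^(−0.03194 × 47.8)
  = 8.820 × 0.2172 = 1.916 mg/L
(1.916 mg/L = 1.916 mcg/mL)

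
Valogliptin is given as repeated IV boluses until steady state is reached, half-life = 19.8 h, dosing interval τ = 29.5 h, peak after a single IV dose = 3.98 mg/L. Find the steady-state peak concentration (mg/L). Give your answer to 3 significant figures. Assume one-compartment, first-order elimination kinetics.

6.18 mg/L

k = ln2 / t½ = 0.693147 / 19.8 = 0.03501 h⁻¹
e^(−kτ) = e^(−0.03501 × 29.5) = 0.3560
Accumulation ratio R = 1 / (1 − e^(−kτ)) = 1 / (1 − 0.3560) = 1.553
Steady-state peak = C₀ × R = 3.98 × 1.553 = 6.181 mg/L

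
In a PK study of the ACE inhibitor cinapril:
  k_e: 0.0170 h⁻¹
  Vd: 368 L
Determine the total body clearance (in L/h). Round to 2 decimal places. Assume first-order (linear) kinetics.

6.26 L/h

CL = k × Vd = 0.0170 × 368 = 6.256 L/h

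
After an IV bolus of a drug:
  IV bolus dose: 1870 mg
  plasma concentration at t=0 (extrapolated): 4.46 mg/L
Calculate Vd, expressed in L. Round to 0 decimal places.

Vd = Dose / C₀ = 1870 / 4.46 = 419.3 L

419 L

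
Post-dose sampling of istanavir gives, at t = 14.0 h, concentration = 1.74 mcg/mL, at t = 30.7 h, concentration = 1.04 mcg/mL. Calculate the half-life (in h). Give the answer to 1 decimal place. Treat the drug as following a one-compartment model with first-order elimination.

k = ln(C₁/C₂) / (t₂ − t₁) = ln(1.74/1.04) / (30.7 − 14.0)
  = 0.5147 / 16.70 = 0.03082 h⁻¹
t½ = ln2 / k = 0.693147 / 0.03082 = 22.49 h

22.5 h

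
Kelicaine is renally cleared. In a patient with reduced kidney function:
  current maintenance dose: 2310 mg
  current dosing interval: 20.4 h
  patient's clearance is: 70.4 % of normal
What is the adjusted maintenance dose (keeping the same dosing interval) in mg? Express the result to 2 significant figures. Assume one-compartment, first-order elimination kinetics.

1600 mg

To keep the same average steady-state level, dosing rate must scale with clearance.
CL ratio = 70.4 / 100 = 0.7040
New dose (same interval) = 2310 × 0.7040 = 1626 mg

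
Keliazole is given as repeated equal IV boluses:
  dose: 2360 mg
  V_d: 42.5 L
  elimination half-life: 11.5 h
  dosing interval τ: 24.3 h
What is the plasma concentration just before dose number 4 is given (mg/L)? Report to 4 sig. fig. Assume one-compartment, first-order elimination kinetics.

16.49 mg/L

C₀ per dose = Dose / Vd = 2360 / 42.5 = 55.53 mg/L
k = ln2 / t½ = 0.693147 / 11.5 = 0.06027 h⁻¹
Fraction remaining after one interval: r = e^(−kτ) = e^(−0.06027 × 24.3) = 0.2312
Before dose 4, 3 doses have been given (aged 1τ, 2τ, 3τ).
C_trough = C₀ × (r + r² + … + r^3) = C₀ × r(1−r^3)/(1−r)
        = 55.53 × 0.2312 × (1 − 0.01236) / (1 − 0.2312) = 16.49 mg/L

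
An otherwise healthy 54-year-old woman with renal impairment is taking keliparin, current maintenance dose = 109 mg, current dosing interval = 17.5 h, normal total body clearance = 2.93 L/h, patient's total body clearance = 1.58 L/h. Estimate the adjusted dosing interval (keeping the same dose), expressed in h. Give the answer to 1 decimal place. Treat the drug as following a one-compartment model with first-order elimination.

To keep the same average steady-state level, dosing rate must scale with clearance.
CL ratio = 1.58 / 2.93 = 0.5392
New interval (same dose) = 17.5 / 0.5392 = 32.46 h

32.5 h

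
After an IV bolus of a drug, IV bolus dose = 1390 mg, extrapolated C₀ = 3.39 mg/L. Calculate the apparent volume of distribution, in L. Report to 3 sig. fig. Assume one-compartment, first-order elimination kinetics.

Vd = Dose / C₀ = 1390 / 3.39 = 410.0 L

410 L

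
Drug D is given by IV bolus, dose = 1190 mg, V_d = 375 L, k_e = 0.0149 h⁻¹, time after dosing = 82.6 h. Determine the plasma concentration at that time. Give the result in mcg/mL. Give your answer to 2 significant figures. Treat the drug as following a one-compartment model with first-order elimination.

C₀ = Dose / Vd = 1190 / 375 = 3.173 mg/L
C = C₀ · e^(−k·t) = 3.173 × e^(−0.01490 × 82.6)
  = 3.173 × 0.2921 = 0.9268 mg/L
(0.9268 mg/L = 0.9268 mcg/mL)

0.93 mcg/mL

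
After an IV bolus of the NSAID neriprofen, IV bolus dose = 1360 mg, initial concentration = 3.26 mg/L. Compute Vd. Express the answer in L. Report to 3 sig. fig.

Vd = Dose / C₀ = 1360 / 3.26 = 417.2 L

417 L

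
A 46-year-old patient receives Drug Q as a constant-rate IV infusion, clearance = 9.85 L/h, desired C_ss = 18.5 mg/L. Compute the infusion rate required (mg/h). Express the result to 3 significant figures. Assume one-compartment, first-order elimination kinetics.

At steady state, infusion rate R₀ = Css × CL = 18.5 × 9.850 = 182.2 mg/h

182 mg/h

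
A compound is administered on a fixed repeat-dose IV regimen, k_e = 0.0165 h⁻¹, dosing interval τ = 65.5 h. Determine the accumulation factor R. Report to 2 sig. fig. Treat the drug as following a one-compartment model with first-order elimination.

1.5

e^(−kτ) = e^(−0.01650 × 65.5) = 0.3393
Accumulation ratio R = 1 / (1 − e^(−kτ)) = 1 / (1 − 0.3393) = 1.514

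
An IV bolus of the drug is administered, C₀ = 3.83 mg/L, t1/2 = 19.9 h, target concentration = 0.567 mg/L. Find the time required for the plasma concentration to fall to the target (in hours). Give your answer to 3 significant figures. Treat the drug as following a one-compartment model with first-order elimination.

k = ln2 / t½ = 0.693147 / 19.9 = 0.03483 h⁻¹
t = ln(C₀ / C) / k = ln(3.830 / 0.567) / 0.03483
  = ln(6.755) / 0.03483 = 1.910 / 0.03483 = 54.84 h

54.8 h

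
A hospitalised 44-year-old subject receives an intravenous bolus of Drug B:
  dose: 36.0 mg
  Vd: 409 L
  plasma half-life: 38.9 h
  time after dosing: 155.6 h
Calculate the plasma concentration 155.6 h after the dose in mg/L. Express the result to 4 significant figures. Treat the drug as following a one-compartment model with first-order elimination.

C₀ = Dose / Vd = 36.00 / 409 = 0.08802 mg/L
k = ln2 / t½ = 0.693147 / 38.9 = 0.01782 h⁻¹
t / t½ = 155.6 / 38.9 = 4 half-lives
C = C₀ × (1/2)^4 = 0.08802 × 0.06250 = 0.005501 mg/L

0.005501 mg/L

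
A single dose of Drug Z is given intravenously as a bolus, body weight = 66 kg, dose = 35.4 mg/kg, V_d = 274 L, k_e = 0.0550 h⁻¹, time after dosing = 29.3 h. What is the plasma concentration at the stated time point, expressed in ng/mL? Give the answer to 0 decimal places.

1702 ng/mL

Total dose = 35.4 × 66 = 2336 mg
C₀ = Dose / Vd = 2336 / 274 = 8.526 mg/L
C = C₀ · e^(−k·t) = 8.526 × e^(−0.05500 × 29.3)
  = 8.526 × 0.1996 = 1.702 mg/L
Convert: 1.702 mg/L × 1000 = 1702 ng/mL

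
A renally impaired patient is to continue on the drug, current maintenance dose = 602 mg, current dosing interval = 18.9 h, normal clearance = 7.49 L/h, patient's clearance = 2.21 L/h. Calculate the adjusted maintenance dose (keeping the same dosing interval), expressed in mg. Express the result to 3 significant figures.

To keep the same average steady-state level, dosing rate must scale with clearance.
CL ratio = 2.21 / 7.49 = 0.2951
New dose (same interval) = 602 × 0.2951 = 177.7 mg

178 mg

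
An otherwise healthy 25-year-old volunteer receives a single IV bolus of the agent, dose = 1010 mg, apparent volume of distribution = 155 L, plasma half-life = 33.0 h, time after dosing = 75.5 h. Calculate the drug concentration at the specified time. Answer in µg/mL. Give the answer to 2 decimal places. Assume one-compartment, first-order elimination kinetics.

1.33 µg/mL

C₀ = Dose / Vd = 1010 / 155 = 6.516 mg/L
k = ln2 / t½ = 0.693147 / 33.0 = 0.02100 h⁻¹
C = C₀ · e^(−k·t) = 6.516 × e^(−0.02100 × 75.5)
  = 6.516 × 0.2048 = 1.334 mg/L
(1.334 mg/L = 1.334 µg/mL)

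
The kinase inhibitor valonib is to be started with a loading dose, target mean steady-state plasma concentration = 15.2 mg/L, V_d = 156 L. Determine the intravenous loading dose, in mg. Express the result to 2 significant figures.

2400 mg

LD = Css × Vd = 15.2 × 156 = 2371 mg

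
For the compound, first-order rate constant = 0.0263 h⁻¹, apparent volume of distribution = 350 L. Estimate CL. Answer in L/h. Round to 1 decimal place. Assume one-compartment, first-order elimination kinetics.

CL = k × Vd = 0.0263 × 350 = 9.205 L/h

9.2 L/h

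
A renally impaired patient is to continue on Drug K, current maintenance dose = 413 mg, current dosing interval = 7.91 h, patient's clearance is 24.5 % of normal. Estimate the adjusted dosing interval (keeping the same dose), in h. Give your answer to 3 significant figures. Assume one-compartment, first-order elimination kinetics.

32.3 h

To keep the same average steady-state level, dosing rate must scale with clearance.
CL ratio = 24.5 / 100 = 0.2450
New interval (same dose) = 7.91 / 0.2450 = 32.29 h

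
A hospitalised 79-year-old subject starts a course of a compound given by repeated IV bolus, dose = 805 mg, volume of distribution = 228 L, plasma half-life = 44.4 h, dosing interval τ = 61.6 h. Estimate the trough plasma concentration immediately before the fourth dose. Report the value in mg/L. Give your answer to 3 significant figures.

2.06 mg/L

C₀ per dose = Dose / Vd = 805 / 228 = 3.531 mg/L
k = ln2 / t½ = 0.693147 / 44.4 = 0.01561 h⁻¹
Fraction remaining after one interval: r = e^(−kτ) = e^(−0.01561 × 61.6) = 0.3823
Before dose 4, 3 doses have been given (aged 1τ, 2τ, 3τ).
C_trough = C₀ × (r + r² + … + r^3) = C₀ × r(1−r^3)/(1−r)
        = 3.531 × 0.3823 × (1 − 0.05587) / (1 − 0.3823) = 2.063 mg/L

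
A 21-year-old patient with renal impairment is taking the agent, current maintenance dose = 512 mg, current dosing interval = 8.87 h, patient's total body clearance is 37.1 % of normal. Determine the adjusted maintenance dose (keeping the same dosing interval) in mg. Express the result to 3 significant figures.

To keep the same average steady-state level, dosing rate must scale with clearance.
CL ratio = 37.1 / 100 = 0.3710
New dose (same interval) = 512 × 0.3710 = 190.0 mg

190 mg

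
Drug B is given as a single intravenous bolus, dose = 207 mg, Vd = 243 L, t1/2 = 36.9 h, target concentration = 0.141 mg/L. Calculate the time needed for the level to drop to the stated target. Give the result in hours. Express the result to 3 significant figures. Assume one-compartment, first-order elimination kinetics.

C₀ = Dose / Vd = 207.0 / 243 = 0.8519 mg/L
k = ln2 / t½ = 0.693147 / 36.9 = 0.01878 h⁻¹
t = ln(C₀ / C) / k = ln(0.8519 / 0.141) / 0.01878
  = ln(6.042) / 0.01878 = 1.799 / 0.01878 = 95.79 h

95.8 h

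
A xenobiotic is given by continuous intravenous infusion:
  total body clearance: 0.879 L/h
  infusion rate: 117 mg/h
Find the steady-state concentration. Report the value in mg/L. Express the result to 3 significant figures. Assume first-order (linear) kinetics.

133 mg/L

At steady state Css = R₀ / CL = 117 / 0.8790 = 133.1 mg/L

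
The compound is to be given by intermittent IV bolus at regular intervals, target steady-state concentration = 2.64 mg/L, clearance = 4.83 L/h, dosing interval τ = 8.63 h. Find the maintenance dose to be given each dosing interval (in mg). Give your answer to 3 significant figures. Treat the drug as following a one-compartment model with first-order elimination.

At steady state, Dose/τ = Css × CL.
Dose = Css × CL × τ = 2.64 × 4.830 × 8.63 = 110.0 mg

110 mg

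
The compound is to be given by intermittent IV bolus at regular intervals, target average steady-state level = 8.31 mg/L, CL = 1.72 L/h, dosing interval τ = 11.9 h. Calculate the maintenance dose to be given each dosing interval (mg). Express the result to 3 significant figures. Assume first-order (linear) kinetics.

170 mg

At steady state, Dose/τ = Css × CL.
Dose = Css × CL × τ = 8.31 × 1.720 × 11.9 = 170.1 mg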